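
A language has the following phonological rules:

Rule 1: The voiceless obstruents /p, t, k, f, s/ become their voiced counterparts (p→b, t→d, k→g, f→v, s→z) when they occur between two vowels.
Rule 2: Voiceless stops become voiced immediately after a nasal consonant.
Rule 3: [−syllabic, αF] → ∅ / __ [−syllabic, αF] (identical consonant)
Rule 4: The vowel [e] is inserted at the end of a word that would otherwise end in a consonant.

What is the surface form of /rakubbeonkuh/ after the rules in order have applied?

Rule 1 (intervocalic voicing): /k/ is a voiceless obstruent between vowels /a/ and /u/, so it voices to [g]. /rakubbeonkuh/ → ragubbeonkuh.
Rule 2 (post-nasal voicing): /k/ is a voiceless stop immediately after the nasal /n/, so it voices to [g]. /ragubbeonkuh/ → ragubbeonguh.
Rule 3 (degemination): /bb/ is a geminate; the first /b/ deletes. /ragubbeonguh/ → ragubeonguh.
Rule 4 (final e-epenthesis): the form ends in the consonant /h/, so [e] is inserted word-finally. /ragubeonguh/ → ragubeonguhe.

ragubeonguhe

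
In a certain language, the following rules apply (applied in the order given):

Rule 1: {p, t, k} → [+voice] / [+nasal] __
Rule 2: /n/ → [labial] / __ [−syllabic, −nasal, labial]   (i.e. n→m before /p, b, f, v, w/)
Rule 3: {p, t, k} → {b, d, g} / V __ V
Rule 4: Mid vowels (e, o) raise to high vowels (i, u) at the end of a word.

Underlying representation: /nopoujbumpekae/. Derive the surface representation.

noboujbumbegai

Rule 1 (post-nasal voicing): /p/ is a voiceless stop immediately after the nasal /m/, so it voices to [b]. /nopoujbumpekae/ → nopoujbumbekae.
Rule 2 (nasal place assimilation): no segment meets the environment; /nopoujbumbekae/ is unchanged.
Rule 3 (intervocalic voicing): /p/ is a voiceless stop between vowels /o/ and /o/, so it voices to [b]. /k/ is a voiceless stop between vowels /e/ and /a/, so it voices to [g]. /nopoujbumbekae/ → noboujbumbegae.
Rule 4 (final vowel raising): /e/ is a mid vowel in word-final position, so it raises to [i]. /noboujbumbegae/ → noboujbumbegai.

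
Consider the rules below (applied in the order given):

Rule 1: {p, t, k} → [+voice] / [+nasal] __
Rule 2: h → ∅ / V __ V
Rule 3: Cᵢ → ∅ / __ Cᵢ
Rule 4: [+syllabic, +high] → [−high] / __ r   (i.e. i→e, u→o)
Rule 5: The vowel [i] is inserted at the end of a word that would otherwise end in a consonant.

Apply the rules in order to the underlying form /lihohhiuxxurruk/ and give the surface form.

Rule 1 (post-nasal voicing): no segment meets the environment; /lihohhiuxxurruk/ is unchanged.
Rule 2 (intervocalic h-deletion): /h/ occurs between vowels /i/ and /o/, so it deletes. /lihohhiuxxurruk/ → liohhiuxxurruk.
Rule 3 (degemination): /hh/ is a geminate; the first /h/ deletes. /xx/ is a geminate; the first /x/ deletes. /rr/ is a geminate; the first /r/ deletes. /liohhiuxxurruk/ → liohiuxuruk.
Rule 4 (pre-rhotic lowering): /u/ is a high vowel immediately before /r/, so it lowers to [o]. /liohiuxuruk/ → liohiuxoruk.
Rule 5 (final i-epenthesis): the form ends in the consonant /k/, so [i] is inserted word-finally. /liohiuxoruk/ → liohiuxoruki.

liohiuxoruki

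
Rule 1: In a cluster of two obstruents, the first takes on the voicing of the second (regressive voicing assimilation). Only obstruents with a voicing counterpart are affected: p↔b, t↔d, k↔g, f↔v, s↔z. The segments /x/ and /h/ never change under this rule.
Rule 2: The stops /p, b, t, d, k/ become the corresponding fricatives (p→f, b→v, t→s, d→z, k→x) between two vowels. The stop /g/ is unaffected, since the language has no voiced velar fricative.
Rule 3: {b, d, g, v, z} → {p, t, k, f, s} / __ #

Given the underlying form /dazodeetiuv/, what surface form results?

Rule 1 (regressive voicing assimilation): no segment meets the environment; /dazodeetiuv/ is unchanged.
Rule 2 (intervocalic spirantization): /d/ is a stop between vowels /o/ and /e/, so it spirantizes to the fricative [z]. /t/ is a stop between vowels /e/ and /i/, so it spirantizes to the fricative [s]. /dazodeetiuv/ → dazozeesiuv.
Rule 3 (final devoicing): /v/ is a voiced obstruent in word-final position, so it devoices to [f]. /dazozeesiuv/ → dazozeesiuf.

dazozeesiuf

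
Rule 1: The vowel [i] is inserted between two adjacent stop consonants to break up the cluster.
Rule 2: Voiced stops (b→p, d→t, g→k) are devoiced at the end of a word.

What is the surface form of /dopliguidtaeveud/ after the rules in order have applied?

Rule 1 (stop-cluster i-epenthesis): /d/ and /t/ form a stop–stop cluster, so [i] is inserted between them. /dopliguidtaeveud/ → dopliguiditaeveud.
Rule 2 (final devoicing): /d/ is a voiced stop in word-final position, so it devoices to [t]. /dopliguiditaeveud/ → dopliguiditaeveut.

dopliguiditaeveut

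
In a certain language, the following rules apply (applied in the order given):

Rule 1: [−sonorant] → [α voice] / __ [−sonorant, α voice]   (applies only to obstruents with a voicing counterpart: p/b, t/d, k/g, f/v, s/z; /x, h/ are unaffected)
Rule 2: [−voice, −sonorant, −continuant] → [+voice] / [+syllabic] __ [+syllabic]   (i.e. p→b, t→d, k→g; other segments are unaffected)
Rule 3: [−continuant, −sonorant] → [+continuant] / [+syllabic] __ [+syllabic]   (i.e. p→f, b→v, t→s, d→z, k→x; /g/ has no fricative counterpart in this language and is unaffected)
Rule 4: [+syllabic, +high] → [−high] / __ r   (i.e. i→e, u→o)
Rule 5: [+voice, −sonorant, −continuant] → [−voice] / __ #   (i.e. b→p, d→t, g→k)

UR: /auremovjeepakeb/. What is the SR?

Rule 1 (regressive voicing assimilation): no segment meets the environment; /auremovjeepakeb/ is unchanged.
Rule 2 (intervocalic voicing): /p/ is a voiceless stop between vowels /e/ and /a/, so it voices to [b]. /k/ is a voiceless stop between vowels /a/ and /e/, so it voices to [g]. /auremovjeepakeb/ → auremovjeebageb.
Rule 3 (intervocalic spirantization): /b/ is a stop between vowels /e/ and /a/, so it spirantizes to the fricative [v]. /auremovjeebageb/ → auremovjeevageb.
Rule 4 (pre-rhotic lowering): /u/ is a high vowel immediately before /r/, so it lowers to [o]. /auremovjeevageb/ → aoremovjeevageb.
Rule 5 (final devoicing): /b/ is a voiced stop in word-final position, so it devoices to [p]. /aoremovjeevageb/ → aoremovjeevagep.

aoremovjeevagep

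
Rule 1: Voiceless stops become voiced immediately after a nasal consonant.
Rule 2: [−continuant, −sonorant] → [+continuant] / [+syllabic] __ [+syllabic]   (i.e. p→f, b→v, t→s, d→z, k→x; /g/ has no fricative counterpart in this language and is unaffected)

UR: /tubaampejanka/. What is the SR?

Rule 1 (post-nasal voicing): /p/ is a voiceless stop immediately after the nasal /m/, so it voices to [b]. /k/ is a voiceless stop immediately after the nasal /n/, so it voices to [g]. /tubaampejanka/ → tubaambejanga.
Rule 2 (intervocalic spirantization): /b/ is a stop between vowels /u/ and /a/, so it spirantizes to the fricative [v]. /tubaambejanga/ → tuvaambejanga.

tuvaambejanga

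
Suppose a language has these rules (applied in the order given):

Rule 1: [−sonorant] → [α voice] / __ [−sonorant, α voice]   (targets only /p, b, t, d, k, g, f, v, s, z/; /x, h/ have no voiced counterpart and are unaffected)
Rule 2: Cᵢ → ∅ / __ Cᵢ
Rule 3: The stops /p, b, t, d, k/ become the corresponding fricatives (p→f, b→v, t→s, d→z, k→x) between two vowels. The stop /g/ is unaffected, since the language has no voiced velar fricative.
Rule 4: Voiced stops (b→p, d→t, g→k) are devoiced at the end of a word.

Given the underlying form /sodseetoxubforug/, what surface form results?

sotseesoxupforuk

Rule 1 (regressive voicing assimilation): /d/ precedes the voiceless obstruent /s/, so it devoices to [t] by assimilation. /b/ precedes the voiceless obstruent /f/, so it devoices to [p] by assimilation. /sodseetoxubforug/ → sotseetoxupforug.
Rule 2 (degemination): no segment meets the environment; /sotseetoxupforug/ is unchanged.
Rule 3 (intervocalic spirantization): /t/ is a stop between vowels /e/ and /o/, so it spirantizes to the fricative [s]. /sotseetoxupforug/ → sotseesoxupforug.
Rule 4 (final devoicing): /g/ is a voiced stop in word-final position, so it devoices to [k]. /sotseesoxupforug/ → sotseesoxupforuk.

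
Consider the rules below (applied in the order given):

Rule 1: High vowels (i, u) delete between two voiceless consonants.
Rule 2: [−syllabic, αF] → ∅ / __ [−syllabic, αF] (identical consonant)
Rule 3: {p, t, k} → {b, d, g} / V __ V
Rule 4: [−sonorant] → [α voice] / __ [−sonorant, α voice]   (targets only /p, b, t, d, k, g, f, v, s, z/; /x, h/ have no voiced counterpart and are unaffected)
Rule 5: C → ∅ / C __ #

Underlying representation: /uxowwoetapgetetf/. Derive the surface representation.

uxowoedabgedet

Rule 1 (high vowel syncope): no segment meets the environment; /uxowwoetapgetetf/ is unchanged.
Rule 2 (degemination): /ww/ is a geminate; the first /w/ deletes. /uxowwoetapgetetf/ → uxowoetapgetetf.
Rule 3 (intervocalic voicing): /t/ is a voiceless stop between vowels /e/ and /a/, so it voices to [d]. /t/ is a voiceless stop between vowels /e/ and /e/, so it voices to [d]. /uxowoetapgetetf/ → uxowoedapgedetf.
Rule 4 (regressive voicing assimilation): /p/ precedes the voiced obstruent /g/, so it voices to [b] by assimilation. /uxowoedapgedetf/ → uxowoedabgedetf.
Rule 5 (final cluster simplification): /f/ is the second consonant of a word-final cluster /tf/, so it deletes. /uxowoedabgedetf/ → uxowoedabgedet.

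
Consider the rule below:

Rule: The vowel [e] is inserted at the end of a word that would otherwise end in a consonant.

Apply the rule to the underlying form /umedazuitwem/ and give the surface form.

the form ends in the consonant /m/, so [e] is inserted word-finally.
Surface form: [umedazuitweme].

umedazuitweme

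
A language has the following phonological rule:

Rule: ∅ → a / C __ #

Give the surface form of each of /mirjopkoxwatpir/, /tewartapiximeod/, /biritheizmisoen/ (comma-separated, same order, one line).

mirjopkoxwatpira, tewartapiximeoda, biritheizmisoena

/mirjopkoxwatpir/: the form ends in the consonant /r/, so [a] is inserted word-finally. → [mirjopkoxwatpira].
/tewartapiximeod/: the form ends in the consonant /d/, so [a] is inserted word-finally. → [tewartapiximeoda].
/biritheizmisoen/: the form ends in the consonant /n/, so [a] is inserted word-finally. → [biritheizmisoena].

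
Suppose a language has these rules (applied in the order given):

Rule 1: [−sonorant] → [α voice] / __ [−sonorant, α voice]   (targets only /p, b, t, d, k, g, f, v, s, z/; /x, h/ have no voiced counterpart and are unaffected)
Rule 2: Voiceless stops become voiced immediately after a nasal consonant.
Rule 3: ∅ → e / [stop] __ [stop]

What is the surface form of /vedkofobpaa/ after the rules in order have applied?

Rule 1 (regressive voicing assimilation): /d/ precedes the voiceless obstruent /k/, so it devoices to [t] by assimilation. /b/ precedes the voiceless obstruent /p/, so it devoices to [p] by assimilation. /vedkofobpaa/ → vetkofoppaa.
Rule 2 (post-nasal voicing): no segment meets the environment; /vetkofoppaa/ is unchanged.
Rule 3 (stop-cluster e-epenthesis): /t/ and /k/ form a stop–stop cluster, so [e] is inserted between them. /p/ and /p/ form a stop–stop cluster, so [e] is inserted between them. /vetkofoppaa/ → vetekofopepaa.

vetekofopepaa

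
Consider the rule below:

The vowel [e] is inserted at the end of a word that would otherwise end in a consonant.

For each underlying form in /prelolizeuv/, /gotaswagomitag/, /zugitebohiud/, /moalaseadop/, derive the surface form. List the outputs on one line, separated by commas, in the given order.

/prelolizeuv/: the form ends in the consonant /v/, so [e] is inserted word-finally. → [prelolizeuve].
/gotaswagomitag/: the form ends in the consonant /g/, so [e] is inserted word-finally. → [gotaswagomitage].
/zugitebohiud/: the form ends in the consonant /d/, so [e] is inserted word-finally. → [zugitebohiude].
/moalaseadop/: the form ends in the consonant /p/, so [e] is inserted word-finally. → [moalaseadope].

prelolizeuve, gotaswagomitage, zugitebohiude, moalaseadope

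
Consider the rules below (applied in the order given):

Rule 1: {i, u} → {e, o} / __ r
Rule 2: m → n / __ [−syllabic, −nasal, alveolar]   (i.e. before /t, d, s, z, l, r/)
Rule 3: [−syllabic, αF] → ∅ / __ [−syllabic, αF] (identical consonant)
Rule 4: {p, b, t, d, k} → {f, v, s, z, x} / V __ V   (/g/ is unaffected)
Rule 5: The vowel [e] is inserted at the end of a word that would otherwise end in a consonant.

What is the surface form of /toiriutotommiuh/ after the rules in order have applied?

Rule 1 (pre-rhotic lowering): /i/ is a high vowel immediately before /r/, so it lowers to [e]. /toiriutotommiuh/ → toeriutotommiuh.
Rule 2 (nasal place assimilation): no segment meets the environment; /toeriutotommiuh/ is unchanged.
Rule 3 (degemination): /mm/ is a geminate; the first /m/ deletes. /toeriutotommiuh/ → toeriutotomiuh.
Rule 4 (intervocalic spirantization): /t/ is a stop between vowels /u/ and /o/, so it spirantizes to the fricative [s]. /t/ is a stop between vowels /o/ and /o/, so it spirantizes to the fricative [s]. /toeriutotomiuh/ → toeriusosomiuh.
Rule 5 (final e-epenthesis): the form ends in the consonant /h/, so [e] is inserted word-finally. /toeriusosomiuh/ → toeriusosomiuhe.

toeriusosomiuhe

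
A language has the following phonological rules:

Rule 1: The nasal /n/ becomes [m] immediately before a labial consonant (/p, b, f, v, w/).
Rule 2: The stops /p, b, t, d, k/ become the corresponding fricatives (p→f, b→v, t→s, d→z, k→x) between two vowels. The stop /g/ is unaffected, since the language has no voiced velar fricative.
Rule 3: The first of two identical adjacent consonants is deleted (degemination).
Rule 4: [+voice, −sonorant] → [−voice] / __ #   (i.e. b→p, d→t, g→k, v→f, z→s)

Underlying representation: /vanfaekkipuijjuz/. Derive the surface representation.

vamfaekifuijus

Rule 1 (nasal place assimilation): /n/ precedes the labial consonant /f/, so it assimilates in place to [m]. /vanfaekkipuijjuz/ → vamfaekkipuijjuz.
Rule 2 (intervocalic spirantization): /p/ is a stop between vowels /i/ and /u/, so it spirantizes to the fricative [f]. /vamfaekkipuijjuz/ → vamfaekkifuijjuz.
Rule 3 (degemination): /kk/ is a geminate; the first /k/ deletes. /jj/ is a geminate; the first /j/ deletes. /vamfaekkifuijjuz/ → vamfaekifuijuz.
Rule 4 (final devoicing): /z/ is a voiced obstruent in word-final position, so it devoices to [s]. /vamfaekifuijuz/ → vamfaekifuijus.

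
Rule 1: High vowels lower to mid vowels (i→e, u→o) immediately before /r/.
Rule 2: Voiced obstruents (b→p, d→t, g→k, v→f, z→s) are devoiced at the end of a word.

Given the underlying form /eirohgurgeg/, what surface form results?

eerohgorgek

Rule 1 (pre-rhotic lowering): /i/ is a high vowel immediately before /r/, so it lowers to [e]. /u/ is a high vowel immediately before /r/, so it lowers to [o]. /eirohgurgeg/ → eerohgorgeg.
Rule 2 (final devoicing): /g/ is a voiced obstruent in word-final position, so it devoices to [k]. /eerohgorgeg/ → eerohgorgek.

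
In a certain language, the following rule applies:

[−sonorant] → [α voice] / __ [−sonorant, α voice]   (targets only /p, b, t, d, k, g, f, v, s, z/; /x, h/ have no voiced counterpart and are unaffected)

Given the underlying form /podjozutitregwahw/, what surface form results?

No segment of /podjozutitregwahw/ meets the structural description of the rule, so the form surfaces unchanged.

podjozutitregwahw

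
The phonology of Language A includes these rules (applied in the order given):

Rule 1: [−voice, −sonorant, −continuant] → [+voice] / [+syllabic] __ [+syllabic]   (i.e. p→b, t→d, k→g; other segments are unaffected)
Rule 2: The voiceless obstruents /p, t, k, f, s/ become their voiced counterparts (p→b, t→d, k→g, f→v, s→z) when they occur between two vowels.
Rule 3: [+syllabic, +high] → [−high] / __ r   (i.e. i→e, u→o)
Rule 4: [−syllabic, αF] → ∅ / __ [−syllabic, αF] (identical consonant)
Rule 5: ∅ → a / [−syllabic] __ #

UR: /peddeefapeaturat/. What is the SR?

Rule 1 (intervocalic voicing): /p/ is a voiceless stop between vowels /a/ and /e/, so it voices to [b]. /t/ is a voiceless stop between vowels /a/ and /u/, so it voices to [d]. /peddeefapeaturat/ → peddeefabeadurat.
Rule 2 (intervocalic voicing): /f/ is a voiceless obstruent between vowels /e/ and /a/, so it voices to [v]. /peddeefabeadurat/ → peddeevabeadurat.
Rule 3 (pre-rhotic lowering): /u/ is a high vowel immediately before /r/, so it lowers to [o]. /peddeevabeadurat/ → peddeevabeadorat.
Rule 4 (degemination): /dd/ is a geminate; the first /d/ deletes. /peddeevabeadorat/ → pedeevabeadorat.
Rule 5 (final a-epenthesis): the form ends in the consonant /t/, so [a] is inserted word-finally. /pedeevabeadorat/ → pedeevabeadorata.

pedeevabeadorata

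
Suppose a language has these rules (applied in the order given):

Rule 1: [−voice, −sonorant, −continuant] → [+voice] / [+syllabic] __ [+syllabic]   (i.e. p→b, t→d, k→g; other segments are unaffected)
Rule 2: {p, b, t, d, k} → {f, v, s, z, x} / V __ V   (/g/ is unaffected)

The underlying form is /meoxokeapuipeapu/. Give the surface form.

meoxogeavuiveavu

Rule 1 (intervocalic voicing): /k/ is a voiceless stop between vowels /o/ and /e/, so it voices to [g]. /p/ is a voiceless stop between vowels /a/ and /u/, so it voices to [b]. /p/ is a voiceless stop between vowels /i/ and /e/, so it voices to [b]. /p/ is a voiceless stop between vowels /a/ and /u/, so it voices to [b]. /meoxokeapuipeapu/ → meoxogeabuibeabu.
Rule 2 (intervocalic spirantization): /b/ is a stop between vowels /a/ and /u/, so it spirantizes to the fricative [v]. /b/ is a stop between vowels /i/ and /e/, so it spirantizes to the fricative [v]. /b/ is a stop between vowels /a/ and /u/, so it spirantizes to the fricative [v]. /meoxogeabuibeabu/ → meoxogeavuiveavu.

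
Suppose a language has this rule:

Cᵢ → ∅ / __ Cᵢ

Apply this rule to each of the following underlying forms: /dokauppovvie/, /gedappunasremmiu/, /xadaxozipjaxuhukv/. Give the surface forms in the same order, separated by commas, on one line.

/dokauppovvie/: /pp/ is a geminate; the first /p/ deletes. /vv/ is a geminate; the first /v/ deletes. → [dokaupovie].
/gedappunasremmiu/: /pp/ is a geminate; the first /p/ deletes. /mm/ is a geminate; the first /m/ deletes. → [gedapunasremiu].
/xadaxozipjaxuhukv/: the rule's environment is not met; surfaces unchanged as [xadaxozipjaxuhukv].

dokaupovie, gedapunasremiu, xadaxozipjaxuhukv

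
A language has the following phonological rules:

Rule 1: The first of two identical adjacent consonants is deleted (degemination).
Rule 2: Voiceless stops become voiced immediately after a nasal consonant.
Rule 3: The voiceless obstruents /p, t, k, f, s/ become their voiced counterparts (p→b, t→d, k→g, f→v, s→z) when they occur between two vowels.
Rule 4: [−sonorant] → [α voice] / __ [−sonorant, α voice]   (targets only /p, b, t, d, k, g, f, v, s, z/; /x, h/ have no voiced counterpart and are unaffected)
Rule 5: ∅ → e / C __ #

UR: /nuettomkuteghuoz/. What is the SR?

nuedomgudekhuoze

Rule 1 (degemination): /tt/ is a geminate; the first /t/ deletes. /nuettomkuteghuoz/ → nuetomkuteghuoz.
Rule 2 (post-nasal voicing): /k/ is a voiceless stop immediately after the nasal /m/, so it voices to [g]. /nuetomkuteghuoz/ → nuetomguteghuoz.
Rule 3 (intervocalic voicing): /t/ is a voiceless obstruent between vowels /e/ and /o/, so it voices to [d]. /t/ is a voiceless obstruent between vowels /u/ and /e/, so it voices to [d]. /nuetomguteghuoz/ → nuedomgudeghuoz.
Rule 4 (regressive voicing assimilation): /g/ precedes the voiceless obstruent /h/, so it devoices to [k] by assimilation. /nuedomgudeghuoz/ → nuedomgudekhuoz.
Rule 5 (final e-epenthesis): the form ends in the consonant /z/, so [e] is inserted word-finally. /nuedomgudekhuoz/ → nuedomgudekhuoze.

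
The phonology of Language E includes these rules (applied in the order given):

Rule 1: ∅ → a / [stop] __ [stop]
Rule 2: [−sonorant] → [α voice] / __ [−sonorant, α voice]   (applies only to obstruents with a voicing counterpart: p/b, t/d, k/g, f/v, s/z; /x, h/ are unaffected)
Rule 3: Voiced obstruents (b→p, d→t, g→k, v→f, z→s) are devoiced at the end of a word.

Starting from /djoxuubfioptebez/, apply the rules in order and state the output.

Rule 1 (stop-cluster a-epenthesis): /p/ and /t/ form a stop–stop cluster, so [a] is inserted between them. /djoxuubfioptebez/ → djoxuubfiopatebez.
Rule 2 (regressive voicing assimilation): /b/ precedes the voiceless obstruent /f/, so it devoices to [p] by assimilation. /djoxuubfiopatebez/ → djoxuupfiopatebez.
Rule 3 (final devoicing): /z/ is a voiced obstruent in word-final position, so it devoices to [s]. /djoxuupfiopatebez/ → djoxuupfiopatebes.

djoxuupfiopatebes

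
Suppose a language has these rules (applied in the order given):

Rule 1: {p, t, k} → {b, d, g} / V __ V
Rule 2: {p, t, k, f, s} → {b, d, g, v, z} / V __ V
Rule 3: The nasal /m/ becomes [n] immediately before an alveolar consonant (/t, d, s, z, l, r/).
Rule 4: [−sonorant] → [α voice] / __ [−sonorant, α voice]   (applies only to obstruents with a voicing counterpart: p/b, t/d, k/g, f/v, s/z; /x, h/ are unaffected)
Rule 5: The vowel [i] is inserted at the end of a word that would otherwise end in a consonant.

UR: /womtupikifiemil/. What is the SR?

Rule 1 (intervocalic voicing): /p/ is a voiceless stop between vowels /u/ and /i/, so it voices to [b]. /k/ is a voiceless stop between vowels /i/ and /i/, so it voices to [g]. /womtupikifiemil/ → womtubigifiemil.
Rule 2 (intervocalic voicing): /f/ is a voiceless obstruent between vowels /i/ and /i/, so it voices to [v]. /womtubigifiemil/ → womtubigiviemil.
Rule 3 (nasal place assimilation): /m/ precedes the alveolar consonant /t/, so it assimilates in place to [n]. /womtubigiviemil/ → wontubigiviemil.
Rule 4 (regressive voicing assimilation): no segment meets the environment; /wontubigiviemil/ is unchanged.
Rule 5 (final i-epenthesis): the form ends in the consonant /l/, so [i] is inserted word-finally. /wontubigiviemil/ → wontubigiviemili.

wontubigiviemili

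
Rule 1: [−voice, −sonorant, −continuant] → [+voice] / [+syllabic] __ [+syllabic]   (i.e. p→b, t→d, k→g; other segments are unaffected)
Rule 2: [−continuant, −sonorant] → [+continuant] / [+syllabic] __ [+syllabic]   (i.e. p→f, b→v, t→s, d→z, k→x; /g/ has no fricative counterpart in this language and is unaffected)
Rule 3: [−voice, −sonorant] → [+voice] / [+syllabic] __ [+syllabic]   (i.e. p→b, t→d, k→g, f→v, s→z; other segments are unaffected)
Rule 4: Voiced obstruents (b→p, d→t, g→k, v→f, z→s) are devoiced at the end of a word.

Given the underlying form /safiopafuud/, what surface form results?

saviovavuut

Rule 1 (intervocalic voicing): /p/ is a voiceless stop between vowels /o/ and /a/, so it voices to [b]. /safiopafuud/ → safiobafuud.
Rule 2 (intervocalic spirantization): /b/ is a stop between vowels /o/ and /a/, so it spirantizes to the fricative [v]. /safiobafuud/ → safiovafuud.
Rule 3 (intervocalic voicing): /f/ is a voiceless obstruent between vowels /a/ and /i/, so it voices to [v]. /f/ is a voiceless obstruent between vowels /a/ and /u/, so it voices to [v]. /safiovafuud/ → saviovavuud.
Rule 4 (final devoicing): /d/ is a voiced obstruent in word-final position, so it devoices to [t]. /saviovavuud/ → saviovavuut.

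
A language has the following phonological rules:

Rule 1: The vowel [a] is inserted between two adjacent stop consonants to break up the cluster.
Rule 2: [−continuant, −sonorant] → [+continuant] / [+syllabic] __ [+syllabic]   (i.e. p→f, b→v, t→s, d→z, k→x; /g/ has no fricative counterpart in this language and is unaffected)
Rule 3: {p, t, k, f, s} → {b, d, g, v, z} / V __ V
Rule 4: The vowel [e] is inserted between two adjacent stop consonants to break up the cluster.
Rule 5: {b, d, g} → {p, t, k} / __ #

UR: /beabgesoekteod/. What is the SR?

Rule 1 (stop-cluster a-epenthesis): /b/ and /g/ form a stop–stop cluster, so [a] is inserted between them. /k/ and /t/ form a stop–stop cluster, so [a] is inserted between them. /beabgesoekteod/ → beabagesoekateod.
Rule 2 (intervocalic spirantization): /b/ is a stop between vowels /a/ and /a/, so it spirantizes to the fricative [v]. /k/ is a stop between vowels /e/ and /a/, so it spirantizes to the fricative [x]. /t/ is a stop between vowels /a/ and /e/, so it spirantizes to the fricative [s]. /beabagesoekateod/ → beavagesoexaseod.
Rule 3 (intervocalic voicing): /s/ is a voiceless obstruent between vowels /e/ and /o/, so it voices to [z]. /s/ is a voiceless obstruent between vowels /a/ and /e/, so it voices to [z]. /beavagesoexaseod/ → beavagezoexazeod.
Rule 4 (stop-cluster e-epenthesis): no segment meets the environment; /beavagezoexazeod/ is unchanged.
Rule 5 (final devoicing): /d/ is a voiced stop in word-final position, so it devoices to [t]. /beavagezoexazeod/ → beavagezoexazeot.

beavagezoexazeot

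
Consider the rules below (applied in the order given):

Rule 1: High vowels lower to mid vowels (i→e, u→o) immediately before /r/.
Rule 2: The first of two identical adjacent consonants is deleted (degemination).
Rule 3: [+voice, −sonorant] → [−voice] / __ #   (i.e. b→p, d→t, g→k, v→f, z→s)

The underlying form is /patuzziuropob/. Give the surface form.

patuzioropop

Rule 1 (pre-rhotic lowering): /u/ is a high vowel immediately before /r/, so it lowers to [o]. /patuzziuropob/ → patuzzioropob.
Rule 2 (degemination): /zz/ is a geminate; the first /z/ deletes. /patuzzioropob/ → patuzioropob.
Rule 3 (final devoicing): /b/ is a voiced obstruent in word-final position, so it devoices to [p]. /patuzioropob/ → patuzioropop.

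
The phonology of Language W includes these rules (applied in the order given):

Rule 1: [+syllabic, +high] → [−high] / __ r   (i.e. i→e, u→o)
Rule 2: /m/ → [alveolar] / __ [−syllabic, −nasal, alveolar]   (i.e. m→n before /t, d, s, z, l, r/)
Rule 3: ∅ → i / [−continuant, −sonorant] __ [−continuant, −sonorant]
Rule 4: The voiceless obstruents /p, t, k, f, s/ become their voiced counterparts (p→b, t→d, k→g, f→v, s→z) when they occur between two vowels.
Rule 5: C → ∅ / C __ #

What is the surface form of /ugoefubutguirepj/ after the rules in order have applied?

Rule 1 (pre-rhotic lowering): /i/ is a high vowel immediately before /r/, so it lowers to [e]. /ugoefubutguirepj/ → ugoefubutguerepj.
Rule 2 (nasal place assimilation): no segment meets the environment; /ugoefubutguerepj/ is unchanged.
Rule 3 (stop-cluster i-epenthesis): /t/ and /g/ form a stop–stop cluster, so [i] is inserted between them. /ugoefubutguerepj/ → ugoefubutiguerepj.
Rule 4 (intervocalic voicing): /f/ is a voiceless obstruent between vowels /e/ and /u/, so it voices to [v]. /t/ is a voiceless obstruent between vowels /u/ and /i/, so it voices to [d]. /ugoefubutiguerepj/ → ugoevubudiguerepj.
Rule 5 (final cluster simplification): /j/ is the second consonant of a word-final cluster /pj/, so it deletes. /ugoevubudiguerepj/ → ugoevubudiguerep.

ugoevubudiguerep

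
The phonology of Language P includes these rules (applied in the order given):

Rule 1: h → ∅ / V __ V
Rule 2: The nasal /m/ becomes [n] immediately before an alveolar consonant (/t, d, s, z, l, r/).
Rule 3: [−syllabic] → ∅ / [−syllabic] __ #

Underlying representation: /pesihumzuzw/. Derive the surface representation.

pesiunzuz

Rule 1 (intervocalic h-deletion): /h/ occurs between vowels /i/ and /u/, so it deletes. /pesihumzuzw/ → pesiumzuzw.
Rule 2 (nasal place assimilation): /m/ precedes the alveolar consonant /z/, so it assimilates in place to [n]. /pesiumzuzw/ → pesiunzuzw.
Rule 3 (final cluster simplification): /w/ is the second consonant of a word-final cluster /zw/, so it deletes. /pesiunzuzw/ → pesiunzuz.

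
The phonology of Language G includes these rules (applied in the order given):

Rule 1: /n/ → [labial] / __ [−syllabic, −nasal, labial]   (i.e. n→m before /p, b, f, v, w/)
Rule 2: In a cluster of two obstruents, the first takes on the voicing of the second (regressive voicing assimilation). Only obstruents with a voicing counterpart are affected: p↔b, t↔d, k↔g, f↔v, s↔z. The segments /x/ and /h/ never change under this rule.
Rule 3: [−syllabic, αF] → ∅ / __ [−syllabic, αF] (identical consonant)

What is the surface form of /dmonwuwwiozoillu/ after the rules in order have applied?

dmomwuwiozoilu

Rule 1 (nasal place assimilation): /n/ precedes the labial consonant /w/, so it assimilates in place to [m]. /dmonwuwwiozoillu/ → dmomwuwwiozoillu.
Rule 2 (regressive voicing assimilation): no segment meets the environment; /dmomwuwwiozoillu/ is unchanged.
Rule 3 (degemination): /ww/ is a geminate; the first /w/ deletes. /ll/ is a geminate; the first /l/ deletes. /dmomwuwwiozoillu/ → dmomwuwiozoilu.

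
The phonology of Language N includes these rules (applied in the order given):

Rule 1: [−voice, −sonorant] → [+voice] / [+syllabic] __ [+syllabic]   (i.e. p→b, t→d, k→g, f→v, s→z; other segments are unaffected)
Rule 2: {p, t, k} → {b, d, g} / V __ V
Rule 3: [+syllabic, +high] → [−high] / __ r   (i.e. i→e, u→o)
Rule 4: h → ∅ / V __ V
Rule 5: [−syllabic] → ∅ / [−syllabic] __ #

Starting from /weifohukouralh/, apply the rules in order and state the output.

weivougooral

Rule 1 (intervocalic voicing): /f/ is a voiceless obstruent between vowels /i/ and /o/, so it voices to [v]. /k/ is a voiceless obstruent between vowels /u/ and /o/, so it voices to [g]. /weifohukouralh/ → weivohugouralh.
Rule 2 (intervocalic voicing): no segment meets the environment; /weivohugouralh/ is unchanged.
Rule 3 (pre-rhotic lowering): /u/ is a high vowel immediately before /r/, so it lowers to [o]. /weivohugouralh/ → weivohugooralh.
Rule 4 (intervocalic h-deletion): /h/ occurs between vowels /o/ and /u/, so it deletes. /weivohugooralh/ → weivougooralh.
Rule 5 (final cluster simplification): /h/ is the second consonant of a word-final cluster /lh/, so it deletes. /weivougooralh/ → weivougooral.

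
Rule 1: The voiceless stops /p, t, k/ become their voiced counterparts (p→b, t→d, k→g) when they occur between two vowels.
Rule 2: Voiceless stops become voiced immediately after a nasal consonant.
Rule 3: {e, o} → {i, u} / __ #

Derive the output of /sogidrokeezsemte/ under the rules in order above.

sogidrogeezsemdi

Rule 1 (intervocalic voicing): /k/ is a voiceless stop between vowels /o/ and /e/, so it voices to [g]. /sogidrokeezsemte/ → sogidrogeezsemte.
Rule 2 (post-nasal voicing): /t/ is a voiceless stop immediately after the nasal /m/, so it voices to [d]. /sogidrogeezsemte/ → sogidrogeezsemde.
Rule 3 (final vowel raising): /e/ is a mid vowel in word-final position, so it raises to [i]. /sogidrogeezsemde/ → sogidrogeezsemdi.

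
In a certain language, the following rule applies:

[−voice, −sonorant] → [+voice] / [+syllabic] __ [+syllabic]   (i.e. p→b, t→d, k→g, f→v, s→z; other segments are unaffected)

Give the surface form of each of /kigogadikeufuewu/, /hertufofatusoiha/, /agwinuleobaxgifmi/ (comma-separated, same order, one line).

/kigogadikeufuewu/: /k/ is a voiceless obstruent between vowels /i/ and /e/, so it voices to [g]. /f/ is a voiceless obstruent between vowels /u/ and /u/, so it voices to [v]. → [kigogadigeuvuewu].
/hertufofatusoiha/: /f/ is a voiceless obstruent between vowels /u/ and /o/, so it voices to [v]. /f/ is a voiceless obstruent between vowels /o/ and /a/, so it voices to [v]. /t/ is a voiceless obstruent between vowels /a/ and /u/, so it voices to [d]. /s/ is a voiceless obstruent between vowels /u/ and /o/, so it voices to [z]. → [hertuvovaduzoiha].
/agwinuleobaxgifmi/: the rule's environment is not met; surfaces unchanged as [agwinuleobaxgifmi].

kigogadigeuvuewu, hertuvovaduzoiha, agwinuleobaxgifmi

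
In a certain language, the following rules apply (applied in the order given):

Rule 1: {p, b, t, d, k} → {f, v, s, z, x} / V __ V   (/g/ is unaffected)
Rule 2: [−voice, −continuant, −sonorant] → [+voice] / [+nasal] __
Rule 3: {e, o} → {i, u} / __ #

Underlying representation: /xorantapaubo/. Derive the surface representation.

xorandafauvu

Rule 1 (intervocalic spirantization): /p/ is a stop between vowels /a/ and /a/, so it spirantizes to the fricative [f]. /b/ is a stop between vowels /u/ and /o/, so it spirantizes to the fricative [v]. /xorantapaubo/ → xorantafauvo.
Rule 2 (post-nasal voicing): /t/ is a voiceless stop immediately after the nasal /n/, so it voices to [d]. /xorantafauvo/ → xorandafauvo.
Rule 3 (final vowel raising): /o/ is a mid vowel in word-final position, so it raises to [u]. /xorandafauvo/ → xorandafauvu.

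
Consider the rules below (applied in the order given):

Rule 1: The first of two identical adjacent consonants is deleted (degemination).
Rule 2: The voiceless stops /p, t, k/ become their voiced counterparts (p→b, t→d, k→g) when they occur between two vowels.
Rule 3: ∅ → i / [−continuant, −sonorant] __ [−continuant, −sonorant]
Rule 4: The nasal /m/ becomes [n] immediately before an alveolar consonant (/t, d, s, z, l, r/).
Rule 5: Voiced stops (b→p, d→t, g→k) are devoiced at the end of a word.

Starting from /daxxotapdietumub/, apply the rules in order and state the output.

daxodapidiedumup

Rule 1 (degemination): /xx/ is a geminate; the first /x/ deletes. /daxxotapdietumub/ → daxotapdietumub.
Rule 2 (intervocalic voicing): /t/ is a voiceless stop between vowels /o/ and /a/, so it voices to [d]. /t/ is a voiceless stop between vowels /e/ and /u/, so it voices to [d]. /daxotapdietumub/ → daxodapdiedumub.
Rule 3 (stop-cluster i-epenthesis): /p/ and /d/ form a stop–stop cluster, so [i] is inserted between them. /daxodapdiedumub/ → daxodapidiedumub.
Rule 4 (nasal place assimilation): no segment meets the environment; /daxodapidiedumub/ is unchanged.
Rule 5 (final devoicing): /b/ is a voiced stop in word-final position, so it devoices to [p]. /daxodapidiedumub/ → daxodapidiedumup.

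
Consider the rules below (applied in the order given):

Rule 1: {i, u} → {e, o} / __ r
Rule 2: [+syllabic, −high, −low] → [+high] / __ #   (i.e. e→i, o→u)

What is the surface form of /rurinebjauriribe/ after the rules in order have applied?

rorinebjaoreribi

Rule 1 (pre-rhotic lowering): /u/ is a high vowel immediately before /r/, so it lowers to [o]. /u/ is a high vowel immediately before /r/, so it lowers to [o]. /i/ is a high vowel immediately before /r/, so it lowers to [e]. /rurinebjauriribe/ → rorinebjaoreribe.
Rule 2 (final vowel raising): /e/ is a mid vowel in word-final position, so it raises to [i]. /rorinebjaoreribe/ → rorinebjaoreribi.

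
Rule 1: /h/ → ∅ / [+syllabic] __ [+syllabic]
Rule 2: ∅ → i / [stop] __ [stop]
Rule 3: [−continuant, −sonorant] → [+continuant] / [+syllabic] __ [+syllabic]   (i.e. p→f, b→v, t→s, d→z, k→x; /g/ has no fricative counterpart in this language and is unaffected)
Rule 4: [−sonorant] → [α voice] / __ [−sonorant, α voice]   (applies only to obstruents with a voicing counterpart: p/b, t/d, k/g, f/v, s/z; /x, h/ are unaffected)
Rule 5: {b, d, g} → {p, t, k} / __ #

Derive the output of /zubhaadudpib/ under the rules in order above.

Rule 1 (intervocalic h-deletion): no segment meets the environment; /zubhaadudpib/ is unchanged.
Rule 2 (stop-cluster i-epenthesis): /d/ and /p/ form a stop–stop cluster, so [i] is inserted between them. /zubhaadudpib/ → zubhaadudipib.
Rule 3 (intervocalic spirantization): /d/ is a stop between vowels /a/ and /u/, so it spirantizes to the fricative [z]. /d/ is a stop between vowels /u/ and /i/, so it spirantizes to the fricative [z]. /p/ is a stop between vowels /i/ and /i/, so it spirantizes to the fricative [f]. /zubhaadudipib/ → zubhaazuzifib.
Rule 4 (regressive voicing assimilation): /b/ precedes the voiceless obstruent /h/, so it devoices to [p] by assimilation. /zubhaazuzifib/ → zuphaazuzifib.
Rule 5 (final devoicing): /b/ is a voiced stop in word-final position, so it devoices to [p]. /zuphaazuzifib/ → zuphaazuzifip.

zuphaazuzifip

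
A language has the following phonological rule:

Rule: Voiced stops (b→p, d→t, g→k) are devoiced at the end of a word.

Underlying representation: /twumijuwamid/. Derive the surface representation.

/d/ is a voiced stop in word-final position, so it devoices to [t].
Surface form: [twumijuwamit].

twumijuwamit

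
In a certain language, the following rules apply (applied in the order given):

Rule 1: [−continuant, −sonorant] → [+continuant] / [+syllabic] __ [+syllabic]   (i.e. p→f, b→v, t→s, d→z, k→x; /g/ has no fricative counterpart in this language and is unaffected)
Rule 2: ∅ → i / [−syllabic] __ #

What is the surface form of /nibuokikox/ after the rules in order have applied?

nivuoxixoxi

Rule 1 (intervocalic spirantization): /b/ is a stop between vowels /i/ and /u/, so it spirantizes to the fricative [v]. /k/ is a stop between vowels /o/ and /i/, so it spirantizes to the fricative [x]. /k/ is a stop between vowels /i/ and /o/, so it spirantizes to the fricative [x]. /nibuokikox/ → nivuoxixox.
Rule 2 (final i-epenthesis): the form ends in the consonant /x/, so [i] is inserted word-finally. /nivuoxixox/ → nivuoxixoxi.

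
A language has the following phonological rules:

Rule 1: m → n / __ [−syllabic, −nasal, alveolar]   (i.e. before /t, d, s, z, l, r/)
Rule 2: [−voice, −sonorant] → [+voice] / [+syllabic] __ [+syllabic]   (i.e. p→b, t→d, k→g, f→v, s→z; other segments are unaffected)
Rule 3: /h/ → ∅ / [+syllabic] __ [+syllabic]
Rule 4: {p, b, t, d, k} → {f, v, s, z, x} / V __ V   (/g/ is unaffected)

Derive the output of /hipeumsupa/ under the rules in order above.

hiveunsuva

Rule 1 (nasal place assimilation): /m/ precedes the alveolar consonant /s/, so it assimilates in place to [n]. /hipeumsupa/ → hipeunsupa.
Rule 2 (intervocalic voicing): /p/ is a voiceless obstruent between vowels /i/ and /e/, so it voices to [b]. /p/ is a voiceless obstruent between vowels /u/ and /a/, so it voices to [b]. /hipeunsupa/ → hibeunsuba.
Rule 3 (intervocalic h-deletion): no segment meets the environment; /hibeunsuba/ is unchanged.
Rule 4 (intervocalic spirantization): /b/ is a stop between vowels /i/ and /e/, so it spirantizes to the fricative [v]. /b/ is a stop between vowels /u/ and /a/, so it spirantizes to the fricative [v]. /hibeunsuba/ → hiveunsuva.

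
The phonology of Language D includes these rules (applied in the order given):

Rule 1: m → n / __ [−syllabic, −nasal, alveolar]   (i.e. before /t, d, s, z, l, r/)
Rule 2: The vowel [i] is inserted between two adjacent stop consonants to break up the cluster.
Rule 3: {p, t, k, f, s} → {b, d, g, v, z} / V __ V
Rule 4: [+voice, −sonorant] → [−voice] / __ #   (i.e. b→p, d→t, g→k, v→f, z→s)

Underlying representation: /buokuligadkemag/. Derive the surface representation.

Rule 1 (nasal place assimilation): no segment meets the environment; /buokuligadkemag/ is unchanged.
Rule 2 (stop-cluster i-epenthesis): /d/ and /k/ form a stop–stop cluster, so [i] is inserted between them. /buokuligadkemag/ → buokuligadikemag.
Rule 3 (intervocalic voicing): /k/ is a voiceless obstruent between vowels /o/ and /u/, so it voices to [g]. /k/ is a voiceless obstruent between vowels /i/ and /e/, so it voices to [g]. /buokuligadikemag/ → buoguligadigemag.
Rule 4 (final devoicing): /g/ is a voiced obstruent in word-final position, so it devoices to [k]. /buoguligadigemag/ → buoguligadigemak.

buoguligadigemak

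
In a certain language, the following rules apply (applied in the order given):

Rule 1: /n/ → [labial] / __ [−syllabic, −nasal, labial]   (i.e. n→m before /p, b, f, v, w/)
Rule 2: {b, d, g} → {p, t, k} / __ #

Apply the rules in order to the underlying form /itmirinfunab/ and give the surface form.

itmirimfunap

Rule 1 (nasal place assimilation): /n/ precedes the labial consonant /f/, so it assimilates in place to [m]. /itmirinfunab/ → itmirimfunab.
Rule 2 (final devoicing): /b/ is a voiced stop in word-final position, so it devoices to [p]. /itmirimfunab/ → itmirimfunap.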